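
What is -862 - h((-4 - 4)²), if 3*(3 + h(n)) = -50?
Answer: -2527/3 ≈ -842.33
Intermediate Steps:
h(n) = -59/3 (h(n) = -3 + (⅓)*(-50) = -3 - 50/3 = -59/3)
-862 - h((-4 - 4)²) = -862 - 1*(-59/3) = -862 + 59/3 = -2527/3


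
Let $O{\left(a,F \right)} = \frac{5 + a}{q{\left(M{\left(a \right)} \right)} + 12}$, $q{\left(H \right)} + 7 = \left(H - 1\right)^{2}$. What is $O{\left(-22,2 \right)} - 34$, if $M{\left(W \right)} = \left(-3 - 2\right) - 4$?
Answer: $- \frac{3587}{105} \approx -34.162$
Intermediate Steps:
$M{\left(W \right)} = -9$ ($M{\left(W \right)} = -5 - 4 = -9$)
$q{\left(H \right)} = -7 + \left(-1 + H\right)^{2}$ ($q{\left(H \right)} = -7 + \left(H - 1\right)^{2} = -7 + \left(-1 + H\right)^{2}$)
$O{\left(a,F \right)} = \frac{1}{21} + \frac{a}{105}$ ($O{\left(a,F \right)} = \frac{5 + a}{\left(-7 + \left(-1 - 9\right)^{2}\right) + 12} = \frac{5 + a}{\left(-7 + \left(-10\right)^{2}\right) + 12} = \frac{5 + a}{\left(-7 + 100\right) + 12} = \frac{5 + a}{93 + 12} = \frac{5 + a}{105} = \left(5 + a\right) \frac{1}{105} = \frac{1}{21} + \frac{a}{105}$)
$O{\left(-22,2 \right)} - 34 = \left(\frac{1}{21} + \frac{1}{105} \left(-22\right)\right) - 34 = \left(\frac{1}{21} - \frac{22}{105}\right) - 34 = - \frac{17}{105} - 34 = - \frac{3587}{105}$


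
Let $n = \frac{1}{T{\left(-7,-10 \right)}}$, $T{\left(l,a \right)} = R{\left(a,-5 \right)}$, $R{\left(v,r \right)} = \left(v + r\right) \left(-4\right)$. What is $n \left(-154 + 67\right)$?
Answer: $- \frac{29}{20} \approx -1.45$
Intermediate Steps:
$R{\left(v,r \right)} = - 4 r - 4 v$ ($R{\left(v,r \right)} = \left(r + v\right) \left(-4\right) = - 4 r - 4 v$)
$T{\left(l,a \right)} = 20 - 4 a$ ($T{\left(l,a \right)} = \left(-4\right) \left(-5\right) - 4 a = 20 - 4 a$)
$n = \frac{1}{60}$ ($n = \frac{1}{20 - -40} = \frac{1}{20 + 40} = \frac{1}{60} \approx 0.016667$)
$n \left(-154 + 67\right) = \frac{-154 + 67}{60} = \frac{1}{60} \left(-87\right) = - \frac{29}{20}$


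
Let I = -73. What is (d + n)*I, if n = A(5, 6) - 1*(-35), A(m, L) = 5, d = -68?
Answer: 2044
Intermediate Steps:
n = 40 (n = 5 - 1*(-35) = 5 + 35 = 40)
(d + n)*I = (-68 + 40)*(-73) = -28*(-73) = 2044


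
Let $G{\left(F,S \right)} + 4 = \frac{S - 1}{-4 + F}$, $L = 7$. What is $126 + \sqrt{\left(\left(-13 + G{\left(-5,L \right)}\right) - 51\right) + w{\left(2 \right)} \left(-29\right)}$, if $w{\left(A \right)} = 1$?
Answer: $126 + \frac{i \sqrt{879}}{3} \approx 126.0 + 9.8826 i$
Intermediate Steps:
$G{\left(F,S \right)} = -4 + \frac{-1 + S}{-4 + F}$ ($G{\left(F,S \right)} = -4 + \frac{S - 1}{-4 + F} = -4 + \frac{-1 + S}{-4 + F}$)
$126 + \sqrt{\left(\left(-13 + G{\left(-5,L \right)}\right) - 51\right) + w{\left(2 \right)} \left(-29\right)} = 126 + \sqrt{\left(\left(-13 + \frac{15 + 7 - -20}{-4 - 5}\right) - 51\right) + 1 \left(-29\right)} = 126 + \sqrt{\left(\left(-13 + \frac{15 + 7 + 20}{-9}\right) - 51\right) - 29} = 126 + \sqrt{\left(\left(-13 - \frac{14}{3}\right) - 51\right) - 29} = 126 + \sqrt{\left(- \frac{53}{3} - 51\right) - 29} = 126 + \sqrt{- \frac{206}{3} - 29} = 126 + \sqrt{- \frac{293}{3}} = 126 + \frac{i \sqrt{879}}{3}$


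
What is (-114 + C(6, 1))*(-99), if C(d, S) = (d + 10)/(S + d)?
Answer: 77418/7 ≈ 11060.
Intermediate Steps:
C(d, S) = (10 + d)/(S + d)
(-114 + C(6, 1))*(-99) = (-114 + (10 + 6)/(1 + 6))*(-99) = (-114 + 16/7)*(-99) = -782/7*(-99) = 77418/7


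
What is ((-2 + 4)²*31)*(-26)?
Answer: -3224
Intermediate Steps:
((-2 + 4)²*31)*(-26) = (2²*31)*(-26) = (4*31)*(-26) = 124*(-26) = -3224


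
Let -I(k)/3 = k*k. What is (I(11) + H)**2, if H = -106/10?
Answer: 3489424/25 ≈ 1.3958e+5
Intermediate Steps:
I(k) = -3*k**2 (I(k) = -3*k*k = -3*k**2)
H = -53/5 (H = -106*1/10 = -53/5 ≈ -10.600)
(I(11) + H)**2 = (-3*11**2 - 53/5)**2 = (-3*121 - 53/5)**2 = (-363 - 53/5)**2 = (-1868/5)**2 = 3489424/25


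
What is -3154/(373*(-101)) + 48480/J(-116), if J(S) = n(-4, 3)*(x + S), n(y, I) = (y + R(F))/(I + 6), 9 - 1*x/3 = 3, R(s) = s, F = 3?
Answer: 8218896226/1845977 ≈ 4452.3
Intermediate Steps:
x = 18 (x = 27 - 3*3 = 27 - 9 = 18)
n(y, I) = (3 + y)/(6 + I) (n(y, I) = (y + 3)/(I + 6) = (3 + y)/(6 + I))
J(S) = -2 - S/9 (J(S) = ((3 - 4)/(6 + 3))*(18 + S) = (-1/9)*(18 + S) = ((1/9)*(-1))*(18 + S) = -(18 + S)/9 = -2 - S/9)
-3154/(373*(-101)) + 48480/J(-116) = -3154/(373*(-101)) + 48480/(-2 - 1/9*(-116)) = -3154/(-37673) + 48480/(-2 + 116/9) = -3154*(-1/37673) + 48480/(98/9) = 3154/37673 + 48480*(9/98) = 3154/37673 + 218160/49 = 8218896226/1845977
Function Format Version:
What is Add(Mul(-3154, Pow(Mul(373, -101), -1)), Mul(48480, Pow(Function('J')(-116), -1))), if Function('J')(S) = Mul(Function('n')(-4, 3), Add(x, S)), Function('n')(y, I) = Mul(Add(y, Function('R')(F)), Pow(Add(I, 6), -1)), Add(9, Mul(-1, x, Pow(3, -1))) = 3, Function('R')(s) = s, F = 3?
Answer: Rational(8218896226, 1845977) ≈ 4452.3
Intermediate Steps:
x = 18 (x = Add(27, Mul(-3, 3)) = Add(27, -9) = 18)
Function('n')(y, I) = Mul(Pow(Add(6, I), -1), Add(3, y)) (Function('n')(y, I) = Mul(Add(y, 3), Pow(Add(I, 6), -1)) = Mul(Add(3, y), Pow(Add(6, I), -1)) = Mul(Pow(Add(6, I), -1), Add(3, y)))
Function('J')(S) = Add(-2, Mul(Rational(-1, 9), S)) (Function('J')(S) = Mul(Mul(Pow(Add(6, 3), -1), Add(3, -4)), Add(18, S)) = Mul(Mul(Pow(9, -1), -1), Add(18, S)) = Mul(Mul(Rational(1, 9), -1), Add(18, S)) = Mul(Rational(-1, 9), Add(18, S)) = Add(-2, Mul(Rational(-1, 9), S)))
Add(Mul(-3154, Pow(Mul(373, -101), -1)), Mul(48480, Pow(Function('J')(-116), -1))) = Add(Mul(-3154, Pow(Mul(373, -101), -1)), Mul(48480, Pow(Add(-2, Mul(Rational(-1, 9), -116)), -1))) = Add(Mul(-3154, Pow(-37673, -1)), Mul(48480, Pow(Add(-2, Rational(116, 9)), -1))) = Add(Mul(-3154, Rational(-1, 37673)), Mul(48480, Pow(Rational(98, 9), -1))) = Add(Rational(3154, 37673), Mul(48480, Rational(9, 98))) = Add(Rational(3154, 37673), Rational(218160, 49)) = Rational(8218896226, 1845977)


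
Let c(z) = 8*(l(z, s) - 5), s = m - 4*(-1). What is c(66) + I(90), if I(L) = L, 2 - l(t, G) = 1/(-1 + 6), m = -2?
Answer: 322/5 ≈ 64.400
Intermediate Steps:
s = 2 (s = -2 - 4*(-1) = -2 + 4 = 2)
l(t, G) = 9/5 (l(t, G) = 2 - 1/(-1 + 6) = 2 - 1/5 = 2 - 1*⅕ = 2 - ⅕ = 9/5)
c(z) = -128/5 (c(z) = 8*(9/5 - 5) = 8*(-16/5) = -128/5)
c(66) + I(90) = -128/5 + 90 = 322/5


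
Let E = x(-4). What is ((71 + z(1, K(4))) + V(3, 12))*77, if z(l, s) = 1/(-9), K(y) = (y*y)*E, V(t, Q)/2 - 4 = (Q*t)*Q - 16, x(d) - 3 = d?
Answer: 631246/9 ≈ 70139.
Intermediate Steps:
x(d) = 3 + d
V(t, Q) = -24 + 2*t*Q² (V(t, Q) = 8 + 2*((Q*t)*Q - 16) = 8 + 2*(t*Q² - 16) = 8 + 2*(-16 + t*Q²) = 8 + (-32 + 2*t*Q²) = -24 + 2*t*Q²)
E = -1 (E = 3 - 4 = -1)
K(y) = -y² (K(y) = (y*y)*(-1) = y²*(-1) = -y²)
z(l, s) = -⅑
((71 + z(1, K(4))) + V(3, 12))*77 = ((71 - ⅑) + (-24 + 2*3*12²))*77 = (638/9 + (-24 + 2*3*144))*77 = (638/9 + (-24 + 864))*77 = (638/9 + 840)*77 = (8198/9)*77 = 631246/9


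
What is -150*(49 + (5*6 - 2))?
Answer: -11550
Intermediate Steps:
-150*(49 + (5*6 - 2)) = -150*(49 + (30 - 2)) = -150*(49 + 28) = -150*77 = -11550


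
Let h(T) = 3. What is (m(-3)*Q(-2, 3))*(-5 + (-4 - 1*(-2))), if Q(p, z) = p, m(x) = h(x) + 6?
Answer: 126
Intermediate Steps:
m(x) = 9 (m(x) = 3 + 6 = 9)
(m(-3)*Q(-2, 3))*(-5 + (-4 - 1*(-2))) = (9*(-2))*(-5 + (-4 - 1*(-2))) = -18*(-5 + (-4 + 2)) = -18*(-5 - 2) = -18*(-7) = 126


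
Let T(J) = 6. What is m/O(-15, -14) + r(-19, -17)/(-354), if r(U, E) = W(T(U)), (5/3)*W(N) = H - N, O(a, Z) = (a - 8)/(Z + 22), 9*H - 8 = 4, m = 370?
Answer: -2619439/20355 ≈ -128.69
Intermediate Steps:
H = 4/3 (H = 8/9 + (⅑)*4 = 8/9 + 4/9 = 4/3 ≈ 1.3333)
O(a, Z) = (-8 + a)/(22 + Z)
W(N) = ⅘ - 3*N/5 (W(N) = 3*(4/3 - N)/5 = ⅘ - 3*N/5)
r(U, E) = -14/5 (r(U, E) = ⅘ - ⅗*6 = ⅘ - 18/5 = -14/5)
m/O(-15, -14) + r(-19, -17)/(-354) = 370/(((-8 - 15)/(22 - 14))) - 14/5/(-354) = 370/((-23/8)) - 14/5*(-1/354) = 370/(((⅛)*(-23))) + 7/885 = 370/(-23/8) + 7/885 = 370*(-8/23) + 7/885 = -2960/23 + 7/885 = -2619439/20355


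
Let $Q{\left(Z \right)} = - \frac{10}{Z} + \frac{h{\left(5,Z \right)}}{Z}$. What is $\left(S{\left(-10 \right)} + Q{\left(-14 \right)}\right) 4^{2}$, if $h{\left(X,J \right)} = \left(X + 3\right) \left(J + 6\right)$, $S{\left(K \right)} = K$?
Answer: $- \frac{528}{7} \approx -75.429$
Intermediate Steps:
$h{\left(X,J \right)} = \left(3 + X\right) \left(6 + J\right)$
$Q{\left(Z \right)} = - \frac{10}{Z} + \frac{48 + 8 Z}{Z}$ ($Q{\left(Z \right)} = - \frac{10}{Z} + \frac{18 + 3 Z + 6 \cdot 5 + Z 5}{Z} = - \frac{10}{Z} + \frac{18 + 3 Z + 30 + 5 Z}{Z} = - \frac{10}{Z} + \frac{48 + 8 Z}{Z}$)
$\left(S{\left(-10 \right)} + Q{\left(-14 \right)}\right) 4^{2} = \left(-10 + \left(8 + \frac{38}{-14}\right)\right) 4^{2} = \left(-10 + \left(8 + 38 \left(- \frac{1}{14}\right)\right)\right) 16 = \left(-10 + \left(8 - \frac{19}{7}\right)\right) 16 = \left(-10 + \frac{37}{7}\right) 16 = \left(- \frac{33}{7}\right) 16 = - \frac{528}{7}$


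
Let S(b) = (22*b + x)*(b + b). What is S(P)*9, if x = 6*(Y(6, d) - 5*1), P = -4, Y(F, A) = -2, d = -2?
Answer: 9360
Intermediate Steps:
x = -42 (x = 6*(-2 - 5*1) = 6*(-2 - 5) = 6*(-7) = -42)
S(b) = 2*b*(-42 + 22*b) (S(b) = (22*b - 42)*(b + b) = (-42 + 22*b)*(2*b) = 2*b*(-42 + 22*b))
S(P)*9 = (4*(-4)*(-21 + 11*(-4)))*9 = (4*(-4)*(-21 - 44))*9 = (4*(-4)*(-65))*9 = 1040*9 = 9360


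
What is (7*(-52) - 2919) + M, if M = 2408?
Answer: -875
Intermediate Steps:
(7*(-52) - 2919) + M = (7*(-52) - 2919) + 2408 = (-364 - 2919) + 2408 = -3283 + 2408 = -875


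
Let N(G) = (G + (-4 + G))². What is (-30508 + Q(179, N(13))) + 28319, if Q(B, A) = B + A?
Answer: -1526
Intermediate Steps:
N(G) = (-4 + 2*G)²
Q(B, A) = A + B
(-30508 + Q(179, N(13))) + 28319 = (-30508 + (4*(-2 + 13)² + 179)) + 28319 = (-30508 + (4*11² + 179)) + 28319 = (-30508 + (4*121 + 179)) + 28319 = (-30508 + (484 + 179)) + 28319 = (-30508 + 663) + 28319 = -29845 + 28319 = -1526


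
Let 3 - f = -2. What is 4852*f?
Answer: 24260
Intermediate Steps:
f = 5 (f = 3 - 1*(-2) = 3 + 2 = 5)
4852*f = 4852*5 = 24260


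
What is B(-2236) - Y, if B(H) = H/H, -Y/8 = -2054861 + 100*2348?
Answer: -14560487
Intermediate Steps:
Y = 14560488 (Y = -8*(-2054861 + 100*2348) = -8*(-2054861 + 234800) = -8*(-1820061) = 14560488)
B(H) = 1
B(-2236) - Y = 1 - 1*14560488 = 1 - 14560488 = -14560487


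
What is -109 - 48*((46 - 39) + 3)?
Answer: -589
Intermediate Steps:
-109 - 48*((46 - 39) + 3) = -109 - 48*(7 + 3) = -109 - 48*10 = -109 - 480 = -589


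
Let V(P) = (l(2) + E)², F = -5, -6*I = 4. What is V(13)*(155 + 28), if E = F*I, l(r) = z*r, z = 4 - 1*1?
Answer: 47824/3 ≈ 15941.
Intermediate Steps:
I = -⅔ (I = -⅙*4 = -⅔ ≈ -0.66667)
z = 3 (z = 4 - 1 = 3)
l(r) = 3*r
E = 10/3 (E = -5*(-⅔) = 10/3 ≈ 3.3333)
V(P) = 784/9 (V(P) = (3*2 + 10/3)² = (6 + 10/3)² = (28/3)² = 784/9)
V(13)*(155 + 28) = 784*(155 + 28)/9 = (784/9)*183 = 47824/3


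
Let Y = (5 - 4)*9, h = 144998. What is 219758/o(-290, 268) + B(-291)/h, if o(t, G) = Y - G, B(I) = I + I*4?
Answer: -4552121047/5364926 ≈ -848.50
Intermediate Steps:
B(I) = 5*I (B(I) = I + 4*I = 5*I)
Y = 9 (Y = 1*9 = 9)
o(t, G) = 9 - G
219758/o(-290, 268) + B(-291)/h = 219758/(9 - 1*268) + (5*(-291))/144998 = 219758/(9 - 268) - 1455*1/144998 = 219758/(-259) - 1455/144998 = 219758*(-1/259) - 1455/144998 = -31394/37 - 1455/144998 = -4552121047/5364926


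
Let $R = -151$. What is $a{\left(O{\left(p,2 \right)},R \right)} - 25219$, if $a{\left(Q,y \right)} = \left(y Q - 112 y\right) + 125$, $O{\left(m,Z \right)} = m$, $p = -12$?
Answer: $-6370$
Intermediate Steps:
$a{\left(Q,y \right)} = 125 - 112 y + Q y$ ($a{\left(Q,y \right)} = \left(Q y - 112 y\right) + 125 = \left(- 112 y + Q y\right) + 125 = 125 - 112 y + Q y$)
$a{\left(O{\left(p,2 \right)},R \right)} - 25219 = \left(125 - -16912 - -1812\right) - 25219 = \left(125 + 16912 + 1812\right) - 25219 = 18849 - 25219 = -6370$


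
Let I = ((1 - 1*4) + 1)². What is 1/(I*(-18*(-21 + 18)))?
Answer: 1/216 ≈ 0.0046296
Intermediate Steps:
I = 4 (I = ((1 - 4) + 1)² = (-3 + 1)² = (-2)² = 4)
1/(I*(-18*(-21 + 18))) = 1/(4*(-18*(-21 + 18))) = 1/(4*(-18*(-3))) = 1/(4*54) = 1/216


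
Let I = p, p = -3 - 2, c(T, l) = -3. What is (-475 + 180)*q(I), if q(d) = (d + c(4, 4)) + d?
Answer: 3835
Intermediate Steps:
p = -5
I = -5
q(d) = -3 + 2*d (q(d) = (d - 3) + d = (-3 + d) + d = -3 + 2*d)
(-475 + 180)*q(I) = (-475 + 180)*(-3 + 2*(-5)) = -295*(-3 - 10) = -295*(-13) = 3835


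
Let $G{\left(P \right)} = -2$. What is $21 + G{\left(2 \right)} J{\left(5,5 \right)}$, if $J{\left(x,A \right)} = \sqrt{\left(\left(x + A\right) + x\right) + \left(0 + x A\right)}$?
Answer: $21 - 4 \sqrt{10} \approx 8.3509$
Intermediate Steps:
$J{\left(x,A \right)} = \sqrt{A + 2 x + A x}$ ($J{\left(x,A \right)} = \sqrt{\left(\left(A + x\right) + x\right) + \left(0 + A x\right)} = \sqrt{\left(A + 2 x\right) + A x} = \sqrt{A + 2 x + A x}$)
$21 + G{\left(2 \right)} J{\left(5,5 \right)} = 21 - 2 \sqrt{5 + 2 \cdot 5 + 5 \cdot 5} = 21 - 2 \sqrt{5 + 10 + 25} = 21 - 2 \sqrt{40} = 21 - 2 \cdot 2 \sqrt{10} = 21 - 4 \sqrt{10}$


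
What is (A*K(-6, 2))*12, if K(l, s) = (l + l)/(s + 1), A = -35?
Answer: 1680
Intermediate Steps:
K(l, s) = 2*l/(1 + s) (K(l, s) = (2*l)/(1 + s) = 2*l/(1 + s))
(A*K(-6, 2))*12 = -70*(-6)/(1 + 2)*12 = -70*(-6)/3*12 = -35*(-4)*12 = 140*12 = 1680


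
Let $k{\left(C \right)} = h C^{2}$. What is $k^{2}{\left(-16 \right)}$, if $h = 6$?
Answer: $2359296$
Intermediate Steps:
$k{\left(C \right)} = 6 C^{2}$
$k^{2}{\left(-16 \right)} = \left(6 \left(-16\right)^{2}\right)^{2} = \left(6 \cdot 256\right)^{2} = 1536^{2} = 2359296$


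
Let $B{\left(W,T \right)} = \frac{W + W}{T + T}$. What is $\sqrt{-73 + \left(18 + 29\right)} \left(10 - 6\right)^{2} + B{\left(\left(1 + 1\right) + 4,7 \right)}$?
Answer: $\frac{6}{7} + 16 i \sqrt{26} \approx 0.85714 + 81.584 i$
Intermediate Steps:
$B{\left(W,T \right)} = \frac{W}{T}$ ($B{\left(W,T \right)} = \frac{2 W}{2 T} = 2 W \frac{1}{2 T} = \frac{W}{T}$)
$\sqrt{-73 + \left(18 + 29\right)} \left(10 - 6\right)^{2} + B{\left(\left(1 + 1\right) + 4,7 \right)} = \sqrt{-73 + \left(18 + 29\right)} \left(10 - 6\right)^{2} + \frac{\left(1 + 1\right) + 4}{7} = \sqrt{-73 + 47} \cdot 4^{2} + \left(2 + 4\right) \frac{1}{7} = \sqrt{-26} \cdot 16 + 6 \cdot \frac{1}{7} = i \sqrt{26} \cdot 16 + \frac{6}{7} = 16 i \sqrt{26} + \frac{6}{7} = \frac{6}{7} + 16 i \sqrt{26}$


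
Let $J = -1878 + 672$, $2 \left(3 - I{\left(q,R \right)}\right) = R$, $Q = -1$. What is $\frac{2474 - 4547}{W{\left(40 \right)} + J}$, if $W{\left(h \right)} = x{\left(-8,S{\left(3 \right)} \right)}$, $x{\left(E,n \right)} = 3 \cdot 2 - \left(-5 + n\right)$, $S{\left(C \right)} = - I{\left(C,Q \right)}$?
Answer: $\frac{4146}{2383} \approx 1.7398$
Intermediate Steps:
$I{\left(q,R \right)} = 3 - \frac{R}{2}$
$S{\left(C \right)} = - \frac{7}{2}$ ($S{\left(C \right)} = - (3 - - \frac{1}{2}) = - (3 + \frac{1}{2}) = \left(-1\right) \frac{7}{2} = - \frac{7}{2}$)
$x{\left(E,n \right)} = 11 - n$ ($x{\left(E,n \right)} = 6 - \left(-5 + n\right) = 11 - n$)
$W{\left(h \right)} = \frac{29}{2}$ ($W{\left(h \right)} = 11 - - \frac{7}{2} = 11 + \frac{7}{2} = \frac{29}{2}$)
$J = -1206$
$\frac{2474 - 4547}{W{\left(40 \right)} + J} = \frac{2474 - 4547}{\frac{29}{2} - 1206} = - \frac{2073}{- \frac{2383}{2}} = \left(-2073\right) \left(- \frac{2}{2383}\right) = \frac{4146}{2383}$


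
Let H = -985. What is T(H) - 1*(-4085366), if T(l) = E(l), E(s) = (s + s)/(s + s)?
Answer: 4085367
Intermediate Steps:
E(s) = 1 (E(s) = (2*s)/((2*s)) = (2*s)*(1/(2*s)) = 1)
T(l) = 1
T(H) - 1*(-4085366) = 1 - 1*(-4085366) = 1 + 4085366 = 4085367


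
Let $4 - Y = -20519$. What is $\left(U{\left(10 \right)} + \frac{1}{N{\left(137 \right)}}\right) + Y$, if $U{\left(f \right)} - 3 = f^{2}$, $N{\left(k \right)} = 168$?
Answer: $\frac{3465169}{168} \approx 20626.0$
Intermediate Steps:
$Y = 20523$ ($Y = 4 - -20519 = 4 + 20519 = 20523$)
$U{\left(f \right)} = 3 + f^{2}$
$\left(U{\left(10 \right)} + \frac{1}{N{\left(137 \right)}}\right) + Y = \left(\left(3 + 10^{2}\right) + \frac{1}{168}\right) + 20523 = \left(\left(3 + 100\right) + \frac{1}{168}\right) + 20523 = \left(103 + \frac{1}{168}\right) + 20523 = \frac{17305}{168} + 20523 = \frac{3465169}{168}$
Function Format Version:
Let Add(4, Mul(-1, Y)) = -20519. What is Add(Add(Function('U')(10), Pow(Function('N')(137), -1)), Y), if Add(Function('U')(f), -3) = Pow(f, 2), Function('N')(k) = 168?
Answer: Rational(3465169, 168) ≈ 20626.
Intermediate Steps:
Y = 20523 (Y = Add(4, Mul(-1, -20519)) = Add(4, 20519) = 20523)
Function('U')(f) = Add(3, Pow(f, 2))
Add(Add(Function('U')(10), Pow(Function('N')(137), -1)), Y) = Add(Add(Add(3, Pow(10, 2)), Pow(168, -1)), 20523) = Add(Add(Add(3, 100), Rational(1, 168)), 20523) = Add(Add(103, Rational(1, 168)), 20523) = Add(Rational(17305, 168), 20523) = Rational(3465169, 168)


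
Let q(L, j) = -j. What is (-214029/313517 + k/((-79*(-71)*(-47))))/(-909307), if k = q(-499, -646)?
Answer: 8089357007/10736355592912991 ≈ 7.5345e-7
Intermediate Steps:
k = 646 (k = -1*(-646) = 646)
(-214029/313517 + k/((-79*(-71)*(-47))))/(-909307) = (-214029/313517 + 646/((-79*(-71)*(-47))))/(-909307) = (-214029*1/313517 + 646/((5609*(-47))))*(-1/909307) = (-214029/313517 + 646/(-263623))*(-1/909307) = (-214029/313517 + 646*(-1/263623))*(-1/909307) = (-214029/313517 - 646/263623)*(-1/909307) = -56625499049/82650292091*(-1/909307) = 8089357007/10736355592912991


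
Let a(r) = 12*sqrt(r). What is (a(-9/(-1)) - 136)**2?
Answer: 10000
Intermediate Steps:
(a(-9/(-1)) - 136)**2 = (12*sqrt(-9/(-1)) - 136)**2 = (12*sqrt(-9*(-1)) - 136)**2 = (12*sqrt(9) - 136)**2 = (12*3 - 136)**2 = (36 - 136)**2 = (-100)**2 = 10000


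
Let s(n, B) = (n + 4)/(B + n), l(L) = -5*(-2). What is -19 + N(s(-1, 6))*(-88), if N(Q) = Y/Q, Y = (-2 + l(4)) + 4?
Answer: -1779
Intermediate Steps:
l(L) = 10
s(n, B) = (4 + n)/(B + n)
Y = 12 (Y = (-2 + 10) + 4 = 8 + 4 = 12)
N(Q) = 12/Q
-19 + N(s(-1, 6))*(-88) = -19 + (12/(((4 - 1)/(6 - 1))))*(-88) = -19 + (12/((3/5)))*(-88) = -19 + (12/(((1/5)*3)))*(-88) = -19 + (12/(3/5))*(-88) = -19 + (12*(5/3))*(-88) = -19 + 20*(-88) = -19 - 1760 = -1779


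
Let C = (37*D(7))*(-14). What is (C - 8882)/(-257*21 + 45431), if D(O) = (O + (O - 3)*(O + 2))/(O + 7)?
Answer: -10473/40034 ≈ -0.26160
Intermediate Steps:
D(O) = (O + (-3 + O)*(2 + O))/(7 + O)
C = -1591 (C = (37*((-6 + 7²)/(7 + 7)))*(-14) = (37*((-6 + 49)/14))*(-14) = (37*((1/14)*43))*(-14) = (37*(43/14))*(-14) = (1591/14)*(-14) = -1591)
(C - 8882)/(-257*21 + 45431) = (-1591 - 8882)/(-257*21 + 45431) = -10473/(-5397 + 45431) = -10473/40034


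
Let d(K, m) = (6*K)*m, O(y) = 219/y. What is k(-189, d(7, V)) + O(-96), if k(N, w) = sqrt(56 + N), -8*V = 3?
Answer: -73/32 + I*sqrt(133) ≈ -2.2813 + 11.533*I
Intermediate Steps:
V = -3/8 (V = -1/8*3 = -3/8 ≈ -0.37500)
d(K, m) = 6*K*m
k(-189, d(7, V)) + O(-96) = sqrt(56 - 189) + 219/(-96) = sqrt(-133) + 219*(-1/96) = I*sqrt(133) - 73/32 = -73/32 + I*sqrt(133)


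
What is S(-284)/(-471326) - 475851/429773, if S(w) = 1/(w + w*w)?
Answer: -18025908387324245/16280408626147256 ≈ -1.1072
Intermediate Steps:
S(w) = 1/(w + w²)
S(-284)/(-471326) - 475851/429773 = (1/((-284)*(1 - 284)))/(-471326) - 475851/429773 = -1/284/(-283)*(-1/471326) - 475851*1/429773 = -1/284*(-1/283)*(-1/471326) - 475851/429773 = (1/80372)*(-1/471326) - 475851/429773 = -1/37881413272 - 475851/429773 = -18025908387324245/16280408626147256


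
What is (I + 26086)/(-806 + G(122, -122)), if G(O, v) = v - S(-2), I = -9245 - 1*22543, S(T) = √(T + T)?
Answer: 1322864/215297 - 2851*I/215297 ≈ 6.1444 - 0.013242*I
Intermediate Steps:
S(T) = √2*√T (S(T) = √(2*T) = √2*√T)
I = -31788 (I = -9245 - 22543 = -31788)
G(O, v) = v - 2*I (G(O, v) = v - √2*√(-2) = v - √2*I*√2 = v - 2*I)
(I + 26086)/(-806 + G(122, -122)) = (-31788 + 26086)/(-806 + (-122 - 2*I)) = -5702*(-928 + 2*I)/861188 = -2851*(-928 + 2*I)/430594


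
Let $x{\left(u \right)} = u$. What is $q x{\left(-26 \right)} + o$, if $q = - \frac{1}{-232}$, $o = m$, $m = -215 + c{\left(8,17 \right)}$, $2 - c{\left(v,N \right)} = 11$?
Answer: $- \frac{25997}{116} \approx -224.11$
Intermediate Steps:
$c{\left(v,N \right)} = -9$ ($c{\left(v,N \right)} = 2 - 11 = -9$)
$m = -224$ ($m = -215 - 9 = -224$)
$o = -224$
$q = \frac{1}{232}$ ($q = \left(-1\right) \left(- \frac{1}{232}\right) = \frac{1}{232} \approx 0.0043103$)
$q x{\left(-26 \right)} + o = \frac{1}{232} \left(-26\right) - 224 = - \frac{13}{116} - 224 = - \frac{25997}{116}$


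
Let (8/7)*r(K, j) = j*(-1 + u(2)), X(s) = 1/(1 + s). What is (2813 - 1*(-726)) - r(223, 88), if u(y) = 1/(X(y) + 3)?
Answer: 35929/10 ≈ 3592.9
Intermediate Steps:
u(y) = 1/(3 + 1/(1 + y)) (u(y) = 1/(1/(1 + y) + 3) = 1/(3 + 1/(1 + y)))
r(K, j) = -49*j/80 (r(K, j) = 7*(j*(-1 + (1 + 2)/(4 + 3*2)))/8 = 7*(j*(-1 + 3/(4 + 6)))/8 = 7*(j*(-1 + 3/10))/8 = 7*(j*(-7/10))/8 = 7*(-7*j/10)/8 = -49*j/80)
(2813 - 1*(-726)) - r(223, 88) = (2813 - 1*(-726)) - (-49)*88/80 = (2813 + 726) - 1*(-539/10) = 3539 + 539/10 = 35929/10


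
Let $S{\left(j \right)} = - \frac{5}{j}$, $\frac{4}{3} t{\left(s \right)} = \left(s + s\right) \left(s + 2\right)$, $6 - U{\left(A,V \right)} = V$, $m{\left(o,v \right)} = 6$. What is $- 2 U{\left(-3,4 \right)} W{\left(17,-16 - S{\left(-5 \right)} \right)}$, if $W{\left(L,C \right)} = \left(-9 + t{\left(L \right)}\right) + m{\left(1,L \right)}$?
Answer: $-1926$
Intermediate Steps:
$U{\left(A,V \right)} = 6 - V$
$t{\left(s \right)} = \frac{3 s \left(2 + s\right)}{2}$ ($t{\left(s \right)} = \frac{3 \left(s + s\right) \left(s + 2\right)}{4} = \frac{3 \cdot 2 s \left(2 + s\right)}{4} = \frac{3 s \left(2 + s\right)}{2}$)
$W{\left(L,C \right)} = -3 + \frac{3 L \left(2 + L\right)}{2}$ ($W{\left(L,C \right)} = \left(-9 + \frac{3 L \left(2 + L\right)}{2}\right) + 6 = -3 + \frac{3 L \left(2 + L\right)}{2}$)
$- 2 U{\left(-3,4 \right)} W{\left(17,-16 - S{\left(-5 \right)} \right)} = - 2 \left(6 - 4\right) \left(-3 + \frac{3}{2} \cdot 17 \left(2 + 17\right)\right) = - 2 \left(6 - 4\right) \left(-3 + \frac{3}{2} \cdot 17 \cdot 19\right) = - 2 \cdot 2 \left(-3 + \frac{969}{2}\right) = - 2 \cdot 2 \cdot \frac{963}{2} = \left(-2\right) 963 = -1926$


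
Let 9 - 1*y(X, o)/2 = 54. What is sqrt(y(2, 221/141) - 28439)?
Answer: I*sqrt(28529) ≈ 168.91*I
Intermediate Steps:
y(X, o) = -90 (y(X, o) = 18 - 2*54 = 18 - 108 = -90)
sqrt(y(2, 221/141) - 28439) = sqrt(-90 - 28439) = sqrt(-28529) = I*sqrt(28529)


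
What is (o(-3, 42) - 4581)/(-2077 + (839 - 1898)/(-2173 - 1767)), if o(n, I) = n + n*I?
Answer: 18557400/8182321 ≈ 2.2680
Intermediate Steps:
o(n, I) = n + I*n
(o(-3, 42) - 4581)/(-2077 + (839 - 1898)/(-2173 - 1767)) = (-3*(1 + 42) - 4581)/(-2077 + (839 - 1898)/(-2173 - 1767)) = (-3*43 - 4581)/(-2077 - 1059/(-3940)) = (-129 - 4581)/(-2077 - 1059*(-1/3940)) = -4710/(-2077 + 1059/3940) = -4710/(-8182321/3940) = -4710*(-3940/8182321) = 18557400/8182321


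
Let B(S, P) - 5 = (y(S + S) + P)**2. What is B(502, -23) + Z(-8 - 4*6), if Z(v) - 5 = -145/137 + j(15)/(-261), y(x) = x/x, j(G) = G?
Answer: 5874686/11919 ≈ 492.88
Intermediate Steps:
y(x) = 1
Z(v) = 46295/11919 (Z(v) = 5 + (-145/137 + 15/(-261)) = 5 + (-145*1/137 + 15*(-1/261)) = 5 + (-145/137 - 5/87) = 5 - 13300/11919 = 46295/11919)
B(S, P) = 5 + (1 + P)**2
B(502, -23) + Z(-8 - 4*6) = (5 + (1 - 23)**2) + 46295/11919 = (5 + (-22)**2) + 46295/11919 = (5 + 484) + 46295/11919 = 489 + 46295/11919 = 5874686/11919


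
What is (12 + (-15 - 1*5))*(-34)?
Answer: 272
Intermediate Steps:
(12 + (-15 - 1*5))*(-34) = (12 + (-15 - 5))*(-34) = (12 - 20)*(-34) = -8*(-34) = 272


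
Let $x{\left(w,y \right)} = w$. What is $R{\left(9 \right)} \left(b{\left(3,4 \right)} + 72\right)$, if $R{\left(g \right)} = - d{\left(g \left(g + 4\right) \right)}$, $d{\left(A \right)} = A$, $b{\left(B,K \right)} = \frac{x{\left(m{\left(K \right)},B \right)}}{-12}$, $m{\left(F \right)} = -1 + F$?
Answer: $- \frac{33579}{4} \approx -8394.8$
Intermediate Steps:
$b{\left(B,K \right)} = \frac{1}{12} - \frac{K}{12}$ ($b{\left(B,K \right)} = \frac{-1 + K}{-12} = \left(-1 + K\right) \left(- \frac{1}{12}\right) = \frac{1}{12} - \frac{K}{12}$)
$R{\left(g \right)} = - g \left(4 + g\right)$ ($R{\left(g \right)} = - g \left(g + 4\right) = - g \left(4 + g\right)$)
$R{\left(9 \right)} \left(b{\left(3,4 \right)} + 72\right) = \left(-1\right) 9 \left(4 + 9\right) \left(\left(\frac{1}{12} - \frac{1}{3}\right) + 72\right) = \left(-1\right) 9 \cdot 13 \left(\left(\frac{1}{12} - \frac{1}{3}\right) + 72\right) = - 117 \left(- \frac{1}{4} + 72\right) = \left(-117\right) \frac{287}{4} = - \frac{33579}{4}$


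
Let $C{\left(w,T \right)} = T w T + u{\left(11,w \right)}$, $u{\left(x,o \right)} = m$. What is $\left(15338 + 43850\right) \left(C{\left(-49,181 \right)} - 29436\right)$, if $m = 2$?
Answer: $-96755984924$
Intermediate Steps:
$u{\left(x,o \right)} = 2$
$C{\left(w,T \right)} = 2 + w T^{2}$ ($C{\left(w,T \right)} = T w T + 2 = w T^{2} + 2 = 2 + w T^{2}$)
$\left(15338 + 43850\right) \left(C{\left(-49,181 \right)} - 29436\right) = \left(15338 + 43850\right) \left(\left(2 - 49 \cdot 181^{2}\right) - 29436\right) = 59188 \left(\left(2 - 1605289\right) - 29436\right) = 59188 \left(-1605287 - 29436\right) = 59188 \left(-1634723\right) = -96755984924$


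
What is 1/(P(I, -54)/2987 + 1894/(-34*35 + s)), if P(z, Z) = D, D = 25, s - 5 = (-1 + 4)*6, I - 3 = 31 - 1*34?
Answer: -3485829/5628203 ≈ -0.61935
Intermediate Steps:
I = 0 (I = 3 + (31 - 1*34) = 3 + (31 - 34) = 3 - 3 = 0)
s = 23 (s = 5 + (-1 + 4)*6 = 5 + 3*6 = 5 + 18 = 23)
P(z, Z) = 25
1/(P(I, -54)/2987 + 1894/(-34*35 + s)) = 1/(25/2987 + 1894/(-34*35 + 23)) = 1/(25*(1/2987) + 1894/(-1190 + 23)) = 1/(25/2987 + 1894/(-1167)) = 1/(25/2987 + 1894*(-1/1167)) = 1/(25/2987 - 1894/1167) = 1/(-5628203/3485829) = -3485829/5628203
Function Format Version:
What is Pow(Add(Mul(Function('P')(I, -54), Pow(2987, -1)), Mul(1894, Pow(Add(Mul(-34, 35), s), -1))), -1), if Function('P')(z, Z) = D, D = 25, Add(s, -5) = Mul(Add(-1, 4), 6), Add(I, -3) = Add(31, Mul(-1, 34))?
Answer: Rational(-3485829, 5628203) ≈ -0.61935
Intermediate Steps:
I = 0 (I = Add(3, Add(31, Mul(-1, 34))) = Add(3, Add(31, -34)) = Add(3, -3) = 0)
s = 23 (s = Add(5, Mul(Add(-1, 4), 6)) = Add(5, Mul(3, 6)) = Add(5, 18) = 23)
Function('P')(z, Z) = 25
Pow(Add(Mul(Function('P')(I, -54), Pow(2987, -1)), Mul(1894, Pow(Add(Mul(-34, 35), s), -1))), -1) = Pow(Add(Mul(25, Pow(2987, -1)), Mul(1894, Pow(Add(Mul(-34, 35), 23), -1))), -1) = Pow(Add(Mul(25, Rational(1, 2987)), Mul(1894, Pow(Add(-1190, 23), -1))), -1) = Pow(Add(Rational(25, 2987), Mul(1894, Pow(-1167, -1))), -1) = Pow(Add(Rational(25, 2987), Mul(1894, Rational(-1, 1167))), -1) = Pow(Add(Rational(25, 2987), Rational(-1894, 1167)), -1) = Pow(Rational(-5628203, 3485829), -1) = Rational(-3485829, 5628203)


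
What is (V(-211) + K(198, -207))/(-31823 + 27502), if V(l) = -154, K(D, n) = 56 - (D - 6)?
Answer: 10/149 ≈ 0.067114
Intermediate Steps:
K(D, n) = 62 - D (K(D, n) = 56 - (-6 + D) = 56 + (6 - D) = 62 - D)
(V(-211) + K(198, -207))/(-31823 + 27502) = (-154 + (62 - 1*198))/(-31823 + 27502) = (-154 + (62 - 198))/(-4321) = (-154 - 136)*(-1/4321) = -290*(-1/4321) = 10/149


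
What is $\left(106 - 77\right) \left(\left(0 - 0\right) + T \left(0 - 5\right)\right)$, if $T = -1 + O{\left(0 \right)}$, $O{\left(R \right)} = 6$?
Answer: $-725$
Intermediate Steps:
$T = 5$ ($T = -1 + 6 = 5$)
$\left(106 - 77\right) \left(\left(0 - 0\right) + T \left(0 - 5\right)\right) = \left(106 - 77\right) \left(\left(0 - 0\right) + 5 \left(0 - 5\right)\right) = 29 \left(\left(0 + 0\right) + 5 \left(-5\right)\right) = 29 \left(0 - 25\right) = 29 \left(-25\right) = -725$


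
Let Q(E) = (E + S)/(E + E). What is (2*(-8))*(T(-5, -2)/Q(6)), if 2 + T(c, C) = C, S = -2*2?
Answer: 384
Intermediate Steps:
S = -4
T(c, C) = -2 + C
Q(E) = (-4 + E)/(2*E) (Q(E) = (E - 4)/(E + E) = (-4 + E)/((2*E)) = (-4 + E)*(1/(2*E)) = (-4 + E)/(2*E))
(2*(-8))*(T(-5, -2)/Q(6)) = (2*(-8))*((-2 - 2)/(((½)*(-4 + 6)/6))) = -(-64)/((½)*(⅙)*2) = -(-64)/⅙ = -(-64)*6 = -16*(-24) = 384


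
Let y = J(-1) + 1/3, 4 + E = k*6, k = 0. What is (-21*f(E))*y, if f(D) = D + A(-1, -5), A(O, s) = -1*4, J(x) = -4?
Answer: -616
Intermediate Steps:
A(O, s) = -4
E = -4 (E = -4 + 0*6 = -4 + 0 = -4)
f(D) = -4 + D (f(D) = D - 4 = -4 + D)
y = -11/3 (y = -4 + 1/3 = -11/3 ≈ -3.6667)
(-21*f(E))*y = -21*(-4 - 4)*(-11/3) = -21*(-8)*(-11/3) = 168*(-11/3) = -616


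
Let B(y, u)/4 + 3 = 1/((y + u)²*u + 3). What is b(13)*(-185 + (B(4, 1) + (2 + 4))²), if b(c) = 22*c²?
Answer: -27453712/49 ≈ -5.6028e+5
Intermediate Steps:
B(y, u) = -12 + 4/(3 + u*(u + y)²) (B(y, u) = -12 + 4/((y + u)²*u + 3) = -12 + 4/((u + y)²*u + 3) = -12 + 4/(u*(u + y)² + 3) = -12 + 4/(3 + u*(u + y)²))
b(13)*(-185 + (B(4, 1) + (2 + 4))²) = (22*13²)*(-185 + (4*(-8 - 3*1*(1 + 4)²)/(3 + 1*(1 + 4)²) + (2 + 4))²) = (22*169)*(-185 + (4*(-8 - 3*1*5²)/(3 + 1*5²) + 6)²) = 3718*(-185 + (4*(-8 - 3*1*25)/(3 + 1*25) + 6)²) = 3718*(-185 + (4*(-8 - 75)/(3 + 25) + 6)²) = 3718*(-185 + (4*(-83)/28 + 6)²) = 3718*(-185 + (4*(1/28)*(-83) + 6)²) = 3718*(-185 + (-83/7 + 6)²) = 3718*(-185 + (-41/7)²) = 3718*(-185 + 1681/49) = 3718*(-7384/49) = -27453712/49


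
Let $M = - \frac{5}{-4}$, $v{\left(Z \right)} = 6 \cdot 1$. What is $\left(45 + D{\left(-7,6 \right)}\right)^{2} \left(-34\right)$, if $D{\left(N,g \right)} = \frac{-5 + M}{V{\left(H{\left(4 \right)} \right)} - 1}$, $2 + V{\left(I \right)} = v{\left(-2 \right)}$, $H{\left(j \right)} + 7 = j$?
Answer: $- \frac{520625}{8} \approx -65078.0$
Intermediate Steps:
$H{\left(j \right)} = -7 + j$
$v{\left(Z \right)} = 6$
$V{\left(I \right)} = 4$ ($V{\left(I \right)} = -2 + 6 = 4$)
$M = \frac{5}{4}$ ($M = \left(-5\right) \left(- \frac{1}{4}\right) = \frac{5}{4} \approx 1.25$)
$D{\left(N,g \right)} = - \frac{5}{4}$ ($D{\left(N,g \right)} = \frac{-5 + \frac{5}{4}}{4 - 1} = - \frac{15}{4 \cdot 3} = \left(- \frac{15}{4}\right) \frac{1}{3} = - \frac{5}{4}$)
$\left(45 + D{\left(-7,6 \right)}\right)^{2} \left(-34\right) = \left(45 - \frac{5}{4}\right)^{2} \left(-34\right) = \left(\frac{175}{4}\right)^{2} \left(-34\right) = \frac{30625}{16} \left(-34\right) = - \frac{520625}{8}$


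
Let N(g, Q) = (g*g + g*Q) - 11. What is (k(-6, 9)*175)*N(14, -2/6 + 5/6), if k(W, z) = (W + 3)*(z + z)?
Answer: -1814400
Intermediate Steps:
k(W, z) = 2*z*(3 + W) (k(W, z) = (3 + W)*(2*z) = 2*z*(3 + W))
N(g, Q) = -11 + g**2 + Q*g (N(g, Q) = (g**2 + Q*g) - 11 = -11 + g**2 + Q*g)
(k(-6, 9)*175)*N(14, -2/6 + 5/6) = ((2*9*(3 - 6))*175)*(-11 + 14**2 + (-2/6 + 5/6)*14) = ((2*9*(-3))*175)*(-11 + 196 + (-2*1/6 + 5*(1/6))*14) = (-54*175)*(-11 + 196 + (-1/3 + 5/6)*14) = -9450*(-11 + 196 + (1/2)*14) = -9450*(-11 + 196 + 7) = -9450*192 = -1814400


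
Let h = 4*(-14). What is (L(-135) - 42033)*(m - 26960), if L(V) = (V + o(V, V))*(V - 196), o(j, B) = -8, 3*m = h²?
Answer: -412043200/3 ≈ -1.3735e+8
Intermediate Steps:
h = -56
m = 3136/3 (m = (⅓)*(-56)² = (⅓)*3136 = 3136/3 ≈ 1045.3)
L(V) = (-196 + V)*(-8 + V) (L(V) = (V - 8)*(V - 196) = (-8 + V)*(-196 + V) = (-196 + V)*(-8 + V))
(L(-135) - 42033)*(m - 26960) = ((1568 + (-135)² - 204*(-135)) - 42033)*(3136/3 - 26960) = ((1568 + 18225 + 27540) - 42033)*(-77744/3) = (47333 - 42033)*(-77744/3) = 5300*(-77744/3) = -412043200/3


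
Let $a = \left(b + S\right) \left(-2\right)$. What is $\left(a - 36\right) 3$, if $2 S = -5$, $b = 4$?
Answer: $-117$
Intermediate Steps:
$S = - \frac{5}{2}$ ($S = \frac{1}{2} \left(-5\right) = - \frac{5}{2} \approx -2.5$)
$a = -3$ ($a = \left(4 - \frac{5}{2}\right) \left(-2\right) = \frac{3}{2} \left(-2\right) = -3$)
$\left(a - 36\right) 3 = \left(-3 - 36\right) 3 = \left(-39\right) 3 = -117$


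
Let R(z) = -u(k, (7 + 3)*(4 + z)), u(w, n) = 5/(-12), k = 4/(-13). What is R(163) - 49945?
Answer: -599335/12 ≈ -49945.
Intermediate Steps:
k = -4/13 (k = 4*(-1/13) = -4/13 ≈ -0.30769)
u(w, n) = -5/12 (u(w, n) = 5*(-1/12) = -5/12)
R(z) = 5/12 (R(z) = -1*(-5/12) = 5/12)
R(163) - 49945 = 5/12 - 49945 = -599335/12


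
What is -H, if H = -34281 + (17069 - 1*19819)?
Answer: 37031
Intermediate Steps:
H = -37031 (H = -34281 + (17069 - 19819) = -34281 - 2750 = -37031)
-H = -1*(-37031) = 37031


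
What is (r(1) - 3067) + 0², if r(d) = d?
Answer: -3066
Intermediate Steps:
(r(1) - 3067) + 0² = (1 - 3067) + 0² = -3066 + 0 = -3066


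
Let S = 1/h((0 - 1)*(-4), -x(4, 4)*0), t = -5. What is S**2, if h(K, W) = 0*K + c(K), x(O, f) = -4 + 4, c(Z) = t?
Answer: 1/25 ≈ 0.040000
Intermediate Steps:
c(Z) = -5
x(O, f) = 0
h(K, W) = -5 (h(K, W) = 0*K - 5 = 0 - 5 = -5)
S = -1/5 (S = 1/(-5) = -1/5 ≈ -0.20000)
S**2 = (-1/5)**2 = 1/25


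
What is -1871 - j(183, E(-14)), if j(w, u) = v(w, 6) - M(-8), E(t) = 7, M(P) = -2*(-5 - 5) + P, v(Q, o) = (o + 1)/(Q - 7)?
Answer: -327191/176 ≈ -1859.0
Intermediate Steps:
v(Q, o) = (1 + o)/(-7 + Q)
M(P) = 20 + P (M(P) = -2*(-10) + P = -1*(-20) + P = 20 + P)
j(w, u) = -12 + 7/(-7 + w) (j(w, u) = (1 + 6)/(-7 + w) - (20 - 8) = 7/(-7 + w) - 1*12 = 7/(-7 + w) - 12 = -12 + 7/(-7 + w))
-1871 - j(183, E(-14)) = -1871 - (91 - 12*183)/(-7 + 183) = -1871 - (91 - 2196)/176 = -1871 - (-2105)/176 = -1871 - 1*(-2105/176) = -1871 + 2105/176 = -327191/176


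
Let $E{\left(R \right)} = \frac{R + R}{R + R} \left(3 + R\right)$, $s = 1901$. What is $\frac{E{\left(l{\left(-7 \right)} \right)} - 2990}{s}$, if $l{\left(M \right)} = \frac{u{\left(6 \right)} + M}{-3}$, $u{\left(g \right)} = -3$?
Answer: $- \frac{8951}{5703} \approx -1.5695$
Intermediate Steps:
$l{\left(M \right)} = 1 - \frac{M}{3}$ ($l{\left(M \right)} = \frac{-3 + M}{-3} = - \frac{-3 + M}{3} = 1 - \frac{M}{3}$)
$E{\left(R \right)} = 3 + R$ ($E{\left(R \right)} = \frac{2 R}{2 R} \left(3 + R\right) = 2 R \frac{1}{2 R} \left(3 + R\right) = 1 \left(3 + R\right) = 3 + R$)
$\frac{E{\left(l{\left(-7 \right)} \right)} - 2990}{s} = \frac{\left(3 + \left(1 - - \frac{7}{3}\right)\right) - 2990}{1901} = \left(\left(3 + \left(1 + \frac{7}{3}\right)\right) - 2990\right) \frac{1}{1901} = \left(\left(3 + \frac{10}{3}\right) - 2990\right) \frac{1}{1901} = \left(\frac{19}{3} - 2990\right) \frac{1}{1901} = \left(- \frac{8951}{3}\right) \frac{1}{1901} = - \frac{8951}{5703}$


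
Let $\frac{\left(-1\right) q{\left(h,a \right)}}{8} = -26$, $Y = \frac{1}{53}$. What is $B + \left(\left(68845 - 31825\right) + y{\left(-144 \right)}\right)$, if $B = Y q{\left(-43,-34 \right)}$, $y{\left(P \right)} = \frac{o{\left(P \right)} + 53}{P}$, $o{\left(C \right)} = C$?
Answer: $\frac{282571415}{7632} \approx 37025.0$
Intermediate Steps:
$Y = \frac{1}{53} \approx 0.018868$
$q{\left(h,a \right)} = 208$ ($q{\left(h,a \right)} = \left(-8\right) \left(-26\right) = 208$)
$y{\left(P \right)} = \frac{53 + P}{P}$ ($y{\left(P \right)} = \frac{P + 53}{P} = \frac{53 + P}{P}$)
$B = \frac{208}{53}$ ($B = \frac{1}{53} \cdot 208 = \frac{208}{53} \approx 3.9245$)
$B + \left(\left(68845 - 31825\right) + y{\left(-144 \right)}\right) = \frac{208}{53} + \left(\left(68845 - 31825\right) + \frac{53 - 144}{-144}\right) = \frac{208}{53} + \left(\left(68845 - 31825\right) - - \frac{91}{144}\right) = \frac{208}{53} + \left(37020 + \frac{91}{144}\right) = \frac{208}{53} + \frac{5330971}{144} = \frac{282571415}{7632}$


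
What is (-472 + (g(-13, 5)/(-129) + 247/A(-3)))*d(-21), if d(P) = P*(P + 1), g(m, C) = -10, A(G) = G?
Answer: -10009860/43 ≈ -2.3279e+5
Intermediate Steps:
d(P) = P*(1 + P)
(-472 + (g(-13, 5)/(-129) + 247/A(-3)))*d(-21) = (-472 + (-10/(-129) + 247/(-3)))*(-21*(1 - 21)) = (-472 + (-10*(-1/129) + 247*(-⅓)))*(-21*(-20)) = (-472 + (10/129 - 247/3))*420 = (-472 - 3537/43)*420 = -23833/43*420 = -10009860/43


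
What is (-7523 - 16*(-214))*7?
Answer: -28693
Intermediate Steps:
(-7523 - 16*(-214))*7 = (-7523 + 3424)*7 = -4099*7 = -28693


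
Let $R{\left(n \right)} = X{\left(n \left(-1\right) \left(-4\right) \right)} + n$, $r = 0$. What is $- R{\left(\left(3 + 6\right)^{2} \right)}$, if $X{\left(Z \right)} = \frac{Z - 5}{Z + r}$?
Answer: $- \frac{26563}{324} \approx -81.985$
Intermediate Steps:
$X{\left(Z \right)} = \frac{-5 + Z}{Z}$ ($X{\left(Z \right)} = \frac{Z - 5}{Z + 0} = \frac{-5 + Z}{Z}$)
$R{\left(n \right)} = n + \frac{-5 + 4 n}{4 n}$ ($R{\left(n \right)} = \frac{-5 + n \left(-1\right) \left(-4\right)}{n \left(-1\right) \left(-4\right)} + n = \frac{-5 + - n \left(-4\right)}{- n \left(-4\right)} + n = \frac{-5 + 4 n}{4 n} + n = n + \frac{-5 + 4 n}{4 n}$)
$- R{\left(\left(3 + 6\right)^{2} \right)} = - (1 + \left(3 + 6\right)^{2} - \frac{5}{4 \left(3 + 6\right)^{2}}) = - (1 + 9^{2} - \frac{5}{4 \cdot 9^{2}}) = - (1 + 81 - \frac{5}{4 \cdot 81}) = - (1 + 81 - \frac{5}{324}) = \left(-1\right) \frac{26563}{324} = - \frac{26563}{324}$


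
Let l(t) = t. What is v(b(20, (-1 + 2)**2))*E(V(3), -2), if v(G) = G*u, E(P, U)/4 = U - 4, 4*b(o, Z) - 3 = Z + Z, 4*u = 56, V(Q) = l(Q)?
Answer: -420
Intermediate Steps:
V(Q) = Q
u = 14 (u = (1/4)*56 = 14)
b(o, Z) = 3/4 + Z/2 (b(o, Z) = 3/4 + (Z + Z)/4 = 3/4 + (2*Z)/4 = 3/4 + Z/2)
E(P, U) = -16 + 4*U (E(P, U) = 4*(U - 4) = 4*(-4 + U) = -16 + 4*U)
v(G) = 14*G (v(G) = G*14 = 14*G)
v(b(20, (-1 + 2)**2))*E(V(3), -2) = (14*(3/4 + (-1 + 2)**2/2))*(-16 + 4*(-2)) = (14*(3/4 + (1/2)*1**2))*(-16 - 8) = (14*(3/4 + (1/2)*1))*(-24) = (14*(3/4 + 1/2))*(-24) = (14*(5/4))*(-24) = (35/2)*(-24) = -420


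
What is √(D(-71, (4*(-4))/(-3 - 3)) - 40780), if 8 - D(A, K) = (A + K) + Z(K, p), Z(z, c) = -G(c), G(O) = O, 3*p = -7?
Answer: I*√40706 ≈ 201.76*I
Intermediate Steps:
p = -7/3 (p = (⅓)*(-7) = -7/3 ≈ -2.3333)
Z(z, c) = -c
D(A, K) = 17/3 - A - K (D(A, K) = 8 - ((A + K) - 1*(-7/3)) = 8 - ((A + K) + 7/3) = 8 - (7/3 + A + K) = 8 + (-7/3 - A - K) = 17/3 - A - K)
√(D(-71, (4*(-4))/(-3 - 3)) - 40780) = √((17/3 - 1*(-71) - 4*(-4)/(-3 - 3)) - 40780) = √((17/3 + 71 - (-16)/(-6)) - 40780) = √((17/3 + 71 - (-16)*(-1)/6) - 40780) = √((17/3 + 71 - 1*8/3) - 40780) = √((17/3 + 71 - 8/3) - 40780) = √(74 - 40780) = √(-40706) = I*√40706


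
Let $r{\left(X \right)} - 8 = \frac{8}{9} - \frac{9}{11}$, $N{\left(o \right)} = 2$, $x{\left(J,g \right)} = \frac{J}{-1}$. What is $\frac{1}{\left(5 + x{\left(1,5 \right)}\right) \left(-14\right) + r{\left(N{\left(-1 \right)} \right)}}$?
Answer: $- \frac{99}{4745} \approx -0.020864$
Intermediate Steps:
$x{\left(J,g \right)} = - J$ ($x{\left(J,g \right)} = J \left(-1\right) = - J$)
$r{\left(X \right)} = \frac{799}{99}$ ($r{\left(X \right)} = 8 + \left(\frac{8}{9} - \frac{9}{11}\right) = 8 + \frac{7}{99} = \frac{799}{99}$)
$\frac{1}{\left(5 + x{\left(1,5 \right)}\right) \left(-14\right) + r{\left(N{\left(-1 \right)} \right)}} = \frac{1}{\left(5 - 1\right) \left(-14\right) + \frac{799}{99}} = \frac{1}{4 \left(-14\right) + \frac{799}{99}} = \frac{1}{-56 + \frac{799}{99}} = \frac{1}{- \frac{4745}{99}} = - \frac{99}{4745}$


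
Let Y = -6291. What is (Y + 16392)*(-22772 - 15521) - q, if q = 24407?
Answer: -386822000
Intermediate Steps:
(Y + 16392)*(-22772 - 15521) - q = (-6291 + 16392)*(-22772 - 15521) - 1*24407 = 10101*(-38293) - 24407 = -386797593 - 24407 = -386822000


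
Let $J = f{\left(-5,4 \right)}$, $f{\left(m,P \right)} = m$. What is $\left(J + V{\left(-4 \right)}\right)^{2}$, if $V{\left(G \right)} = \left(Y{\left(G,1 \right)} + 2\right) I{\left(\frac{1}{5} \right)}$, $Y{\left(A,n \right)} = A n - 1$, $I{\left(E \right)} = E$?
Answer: $\frac{784}{25} \approx 31.36$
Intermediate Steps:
$J = -5$
$Y{\left(A,n \right)} = -1 + A n$
$V{\left(G \right)} = \frac{1}{5} + \frac{G}{5}$ ($V{\left(G \right)} = \frac{\left(-1 + G 1\right) + 2}{5} = \left(\left(-1 + G\right) + 2\right) \frac{1}{5} = \left(1 + G\right) \frac{1}{5} = \frac{1}{5} + \frac{G}{5}$)
$\left(J + V{\left(-4 \right)}\right)^{2} = \left(-5 + \left(\frac{1}{5} + \frac{1}{5} \left(-4\right)\right)\right)^{2} = \left(-5 + \left(\frac{1}{5} - \frac{4}{5}\right)\right)^{2} = \left(-5 - \frac{3}{5}\right)^{2} = \left(- \frac{28}{5}\right)^{2} = \frac{784}{25}$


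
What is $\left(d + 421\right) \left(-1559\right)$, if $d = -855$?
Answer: $676606$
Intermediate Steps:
$\left(d + 421\right) \left(-1559\right) = \left(-855 + 421\right) \left(-1559\right) = \left(-434\right) \left(-1559\right) = 676606$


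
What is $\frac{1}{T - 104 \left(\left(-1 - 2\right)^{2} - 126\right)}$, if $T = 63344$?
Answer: $\frac{1}{75512} \approx 1.3243 \cdot 10^{-5}$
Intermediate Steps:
$\frac{1}{T - 104 \left(\left(-1 - 2\right)^{2} - 126\right)} = \frac{1}{63344 - 104 \left(\left(-1 - 2\right)^{2} - 126\right)} = \frac{1}{63344 - 104 \left(\left(-3\right)^{2} - 126\right)} = \frac{1}{63344 - 104 \left(9 - 126\right)} = \frac{1}{63344 - -12168} = \frac{1}{63344 + 12168} = \frac{1}{75512}$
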